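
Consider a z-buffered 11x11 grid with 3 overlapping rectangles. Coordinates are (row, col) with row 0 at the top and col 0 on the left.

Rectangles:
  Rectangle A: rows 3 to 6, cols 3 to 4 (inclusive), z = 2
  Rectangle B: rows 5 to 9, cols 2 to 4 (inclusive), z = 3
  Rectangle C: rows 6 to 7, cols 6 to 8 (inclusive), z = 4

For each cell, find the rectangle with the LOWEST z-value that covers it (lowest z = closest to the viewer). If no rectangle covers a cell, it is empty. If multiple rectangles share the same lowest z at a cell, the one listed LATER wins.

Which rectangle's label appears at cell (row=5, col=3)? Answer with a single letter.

Check cell (5,3):
  A: rows 3-6 cols 3-4 z=2 -> covers; best now A (z=2)
  B: rows 5-9 cols 2-4 z=3 -> covers; best now A (z=2)
  C: rows 6-7 cols 6-8 -> outside (row miss)
Winner: A at z=2

Answer: A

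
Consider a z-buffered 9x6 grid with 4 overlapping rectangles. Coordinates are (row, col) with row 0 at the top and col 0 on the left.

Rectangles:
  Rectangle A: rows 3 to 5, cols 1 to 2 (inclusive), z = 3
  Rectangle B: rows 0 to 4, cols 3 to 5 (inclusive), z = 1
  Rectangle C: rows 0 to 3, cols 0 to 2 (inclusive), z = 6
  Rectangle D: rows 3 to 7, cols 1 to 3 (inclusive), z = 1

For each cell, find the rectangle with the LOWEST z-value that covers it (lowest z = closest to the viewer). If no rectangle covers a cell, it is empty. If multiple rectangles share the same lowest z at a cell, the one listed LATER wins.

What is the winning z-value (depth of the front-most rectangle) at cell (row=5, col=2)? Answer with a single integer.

Check cell (5,2):
  A: rows 3-5 cols 1-2 z=3 -> covers; best now A (z=3)
  B: rows 0-4 cols 3-5 -> outside (row miss)
  C: rows 0-3 cols 0-2 -> outside (row miss)
  D: rows 3-7 cols 1-3 z=1 -> covers; best now D (z=1)
Winner: D at z=1

Answer: 1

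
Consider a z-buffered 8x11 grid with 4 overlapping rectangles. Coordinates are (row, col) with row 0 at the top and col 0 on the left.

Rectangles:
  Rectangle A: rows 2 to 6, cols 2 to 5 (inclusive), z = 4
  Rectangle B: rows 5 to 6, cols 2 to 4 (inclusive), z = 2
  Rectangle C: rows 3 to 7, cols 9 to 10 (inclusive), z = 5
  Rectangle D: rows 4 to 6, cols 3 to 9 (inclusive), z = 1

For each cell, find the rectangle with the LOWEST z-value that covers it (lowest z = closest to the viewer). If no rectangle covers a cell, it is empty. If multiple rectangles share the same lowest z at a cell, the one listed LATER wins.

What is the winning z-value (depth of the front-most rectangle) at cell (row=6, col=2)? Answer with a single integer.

Check cell (6,2):
  A: rows 2-6 cols 2-5 z=4 -> covers; best now A (z=4)
  B: rows 5-6 cols 2-4 z=2 -> covers; best now B (z=2)
  C: rows 3-7 cols 9-10 -> outside (col miss)
  D: rows 4-6 cols 3-9 -> outside (col miss)
Winner: B at z=2

Answer: 2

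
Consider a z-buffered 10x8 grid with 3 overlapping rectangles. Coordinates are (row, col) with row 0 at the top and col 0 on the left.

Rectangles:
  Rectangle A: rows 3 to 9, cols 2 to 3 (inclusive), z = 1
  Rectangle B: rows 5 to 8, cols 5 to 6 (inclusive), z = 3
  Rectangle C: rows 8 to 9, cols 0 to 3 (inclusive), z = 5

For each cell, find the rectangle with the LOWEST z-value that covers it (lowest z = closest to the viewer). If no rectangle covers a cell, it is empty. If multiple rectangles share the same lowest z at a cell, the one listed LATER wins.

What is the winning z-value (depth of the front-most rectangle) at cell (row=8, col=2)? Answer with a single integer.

Check cell (8,2):
  A: rows 3-9 cols 2-3 z=1 -> covers; best now A (z=1)
  B: rows 5-8 cols 5-6 -> outside (col miss)
  C: rows 8-9 cols 0-3 z=5 -> covers; best now A (z=1)
Winner: A at z=1

Answer: 1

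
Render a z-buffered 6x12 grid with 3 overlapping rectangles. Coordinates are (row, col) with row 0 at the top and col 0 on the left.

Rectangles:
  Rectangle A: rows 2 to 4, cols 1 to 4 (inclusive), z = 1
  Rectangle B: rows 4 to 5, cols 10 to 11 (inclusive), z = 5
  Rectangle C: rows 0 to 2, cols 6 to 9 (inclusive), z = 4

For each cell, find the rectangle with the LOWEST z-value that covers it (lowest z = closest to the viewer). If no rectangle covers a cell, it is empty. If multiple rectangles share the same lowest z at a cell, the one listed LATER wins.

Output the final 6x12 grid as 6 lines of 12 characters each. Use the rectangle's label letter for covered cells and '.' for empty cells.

......CCCC..
......CCCC..
.AAAA.CCCC..
.AAAA.......
.AAAA.....BB
..........BB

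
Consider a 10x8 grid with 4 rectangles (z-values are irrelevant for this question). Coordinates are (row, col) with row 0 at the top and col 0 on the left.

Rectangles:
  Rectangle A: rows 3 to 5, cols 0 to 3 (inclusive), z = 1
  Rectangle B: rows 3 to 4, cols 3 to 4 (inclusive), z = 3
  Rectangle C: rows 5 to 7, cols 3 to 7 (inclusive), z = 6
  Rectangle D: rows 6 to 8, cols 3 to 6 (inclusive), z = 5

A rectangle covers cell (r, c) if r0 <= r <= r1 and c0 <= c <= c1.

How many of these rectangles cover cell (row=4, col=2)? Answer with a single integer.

Check cell (4,2):
  A: rows 3-5 cols 0-3 -> covers
  B: rows 3-4 cols 3-4 -> outside (col miss)
  C: rows 5-7 cols 3-7 -> outside (row miss)
  D: rows 6-8 cols 3-6 -> outside (row miss)
Count covering = 1

Answer: 1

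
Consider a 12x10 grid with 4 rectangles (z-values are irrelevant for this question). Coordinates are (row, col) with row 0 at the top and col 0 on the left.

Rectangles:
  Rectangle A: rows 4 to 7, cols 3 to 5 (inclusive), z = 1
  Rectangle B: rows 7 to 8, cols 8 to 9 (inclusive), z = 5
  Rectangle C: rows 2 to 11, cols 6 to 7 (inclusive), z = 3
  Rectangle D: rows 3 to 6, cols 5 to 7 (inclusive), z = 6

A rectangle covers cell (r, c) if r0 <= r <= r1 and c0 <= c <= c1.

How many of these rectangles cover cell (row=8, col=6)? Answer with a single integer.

Answer: 1

Derivation:
Check cell (8,6):
  A: rows 4-7 cols 3-5 -> outside (row miss)
  B: rows 7-8 cols 8-9 -> outside (col miss)
  C: rows 2-11 cols 6-7 -> covers
  D: rows 3-6 cols 5-7 -> outside (row miss)
Count covering = 1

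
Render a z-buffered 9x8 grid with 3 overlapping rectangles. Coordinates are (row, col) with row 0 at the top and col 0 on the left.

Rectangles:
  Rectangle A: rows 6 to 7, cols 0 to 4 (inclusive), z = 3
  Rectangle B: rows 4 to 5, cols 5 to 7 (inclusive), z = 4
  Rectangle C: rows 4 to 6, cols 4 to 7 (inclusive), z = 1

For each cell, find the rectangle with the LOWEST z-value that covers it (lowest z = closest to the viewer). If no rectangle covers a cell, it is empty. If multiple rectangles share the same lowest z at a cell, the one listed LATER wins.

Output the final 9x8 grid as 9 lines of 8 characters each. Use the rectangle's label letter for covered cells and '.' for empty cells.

........
........
........
........
....CCCC
....CCCC
AAAACCCC
AAAAA...
........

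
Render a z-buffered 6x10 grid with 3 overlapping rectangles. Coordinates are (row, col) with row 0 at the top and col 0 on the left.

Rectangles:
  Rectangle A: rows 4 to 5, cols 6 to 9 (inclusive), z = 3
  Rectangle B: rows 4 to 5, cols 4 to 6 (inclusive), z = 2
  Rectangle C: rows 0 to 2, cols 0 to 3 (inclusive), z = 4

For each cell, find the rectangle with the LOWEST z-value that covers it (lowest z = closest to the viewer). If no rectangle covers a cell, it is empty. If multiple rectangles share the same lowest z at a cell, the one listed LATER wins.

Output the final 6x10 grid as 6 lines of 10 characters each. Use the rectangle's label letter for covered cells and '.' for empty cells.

CCCC......
CCCC......
CCCC......
..........
....BBBAAA
....BBBAAA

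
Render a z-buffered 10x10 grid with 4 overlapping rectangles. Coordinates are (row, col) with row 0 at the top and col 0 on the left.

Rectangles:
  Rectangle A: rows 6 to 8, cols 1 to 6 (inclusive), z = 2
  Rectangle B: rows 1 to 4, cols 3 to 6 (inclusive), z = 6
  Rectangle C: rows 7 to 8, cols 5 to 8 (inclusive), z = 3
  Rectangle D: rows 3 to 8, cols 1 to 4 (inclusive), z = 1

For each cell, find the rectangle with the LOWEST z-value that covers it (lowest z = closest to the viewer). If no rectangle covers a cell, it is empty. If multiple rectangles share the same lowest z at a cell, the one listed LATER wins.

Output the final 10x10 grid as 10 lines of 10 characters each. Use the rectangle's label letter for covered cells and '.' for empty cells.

..........
...BBBB...
...BBBB...
.DDDDBB...
.DDDDBB...
.DDDD.....
.DDDDAA...
.DDDDAACC.
.DDDDAACC.
..........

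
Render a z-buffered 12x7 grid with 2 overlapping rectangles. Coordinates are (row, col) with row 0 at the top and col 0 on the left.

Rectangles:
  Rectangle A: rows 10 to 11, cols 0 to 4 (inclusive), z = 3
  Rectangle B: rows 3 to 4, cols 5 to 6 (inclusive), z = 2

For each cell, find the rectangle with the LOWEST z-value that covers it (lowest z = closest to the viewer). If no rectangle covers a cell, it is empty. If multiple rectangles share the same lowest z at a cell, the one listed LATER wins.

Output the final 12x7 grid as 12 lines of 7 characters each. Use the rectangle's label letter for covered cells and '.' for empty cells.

.......
.......
.......
.....BB
.....BB
.......
.......
.......
.......
.......
AAAAA..
AAAAA..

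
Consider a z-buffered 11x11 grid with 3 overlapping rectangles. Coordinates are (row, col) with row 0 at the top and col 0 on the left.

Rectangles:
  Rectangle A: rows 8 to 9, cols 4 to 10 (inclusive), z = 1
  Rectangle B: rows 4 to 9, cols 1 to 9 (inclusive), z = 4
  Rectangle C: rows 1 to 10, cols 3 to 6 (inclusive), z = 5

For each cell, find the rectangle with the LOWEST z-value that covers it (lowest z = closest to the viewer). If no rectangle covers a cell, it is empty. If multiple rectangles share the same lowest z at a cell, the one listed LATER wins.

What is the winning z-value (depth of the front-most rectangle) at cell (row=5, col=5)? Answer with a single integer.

Check cell (5,5):
  A: rows 8-9 cols 4-10 -> outside (row miss)
  B: rows 4-9 cols 1-9 z=4 -> covers; best now B (z=4)
  C: rows 1-10 cols 3-6 z=5 -> covers; best now B (z=4)
Winner: B at z=4

Answer: 4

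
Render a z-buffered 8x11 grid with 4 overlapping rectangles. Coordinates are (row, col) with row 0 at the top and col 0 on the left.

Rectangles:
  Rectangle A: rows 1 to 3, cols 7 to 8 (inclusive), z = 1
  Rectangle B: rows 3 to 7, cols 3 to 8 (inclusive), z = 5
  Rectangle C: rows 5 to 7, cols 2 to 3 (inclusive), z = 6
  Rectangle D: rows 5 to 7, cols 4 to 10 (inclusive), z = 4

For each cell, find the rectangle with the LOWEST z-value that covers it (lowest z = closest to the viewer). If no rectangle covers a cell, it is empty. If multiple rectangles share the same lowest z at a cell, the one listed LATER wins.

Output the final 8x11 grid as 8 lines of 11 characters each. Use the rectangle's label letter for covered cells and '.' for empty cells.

...........
.......AA..
.......AA..
...BBBBAA..
...BBBBBB..
..CBDDDDDDD
..CBDDDDDDD
..CBDDDDDDD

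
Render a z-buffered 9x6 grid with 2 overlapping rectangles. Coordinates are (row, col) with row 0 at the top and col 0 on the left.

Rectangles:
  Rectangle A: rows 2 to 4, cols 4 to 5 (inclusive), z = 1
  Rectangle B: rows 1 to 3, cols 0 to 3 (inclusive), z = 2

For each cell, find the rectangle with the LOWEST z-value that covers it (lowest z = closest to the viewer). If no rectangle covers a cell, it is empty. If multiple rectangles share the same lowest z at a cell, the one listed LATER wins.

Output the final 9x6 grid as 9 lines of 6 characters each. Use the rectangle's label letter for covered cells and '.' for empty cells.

......
BBBB..
BBBBAA
BBBBAA
....AA
......
......
......
......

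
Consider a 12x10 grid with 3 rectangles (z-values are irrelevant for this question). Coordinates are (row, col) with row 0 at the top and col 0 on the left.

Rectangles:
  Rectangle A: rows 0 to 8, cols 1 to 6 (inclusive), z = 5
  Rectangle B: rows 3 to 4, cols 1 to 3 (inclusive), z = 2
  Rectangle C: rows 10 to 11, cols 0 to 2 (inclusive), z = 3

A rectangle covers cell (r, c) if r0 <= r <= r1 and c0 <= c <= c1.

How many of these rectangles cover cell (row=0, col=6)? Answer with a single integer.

Answer: 1

Derivation:
Check cell (0,6):
  A: rows 0-8 cols 1-6 -> covers
  B: rows 3-4 cols 1-3 -> outside (row miss)
  C: rows 10-11 cols 0-2 -> outside (row miss)
Count covering = 1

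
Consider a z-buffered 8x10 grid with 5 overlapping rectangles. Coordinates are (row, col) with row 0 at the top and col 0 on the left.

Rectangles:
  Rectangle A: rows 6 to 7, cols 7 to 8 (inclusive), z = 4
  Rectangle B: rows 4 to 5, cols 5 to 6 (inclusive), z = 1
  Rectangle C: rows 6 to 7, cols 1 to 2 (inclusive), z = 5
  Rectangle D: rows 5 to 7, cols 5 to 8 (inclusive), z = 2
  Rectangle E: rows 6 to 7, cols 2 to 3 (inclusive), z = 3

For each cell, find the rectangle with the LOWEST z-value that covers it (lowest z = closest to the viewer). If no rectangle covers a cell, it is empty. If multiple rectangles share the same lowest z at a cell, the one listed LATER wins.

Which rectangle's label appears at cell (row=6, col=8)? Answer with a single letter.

Answer: D

Derivation:
Check cell (6,8):
  A: rows 6-7 cols 7-8 z=4 -> covers; best now A (z=4)
  B: rows 4-5 cols 5-6 -> outside (row miss)
  C: rows 6-7 cols 1-2 -> outside (col miss)
  D: rows 5-7 cols 5-8 z=2 -> covers; best now D (z=2)
  E: rows 6-7 cols 2-3 -> outside (col miss)
Winner: D at z=2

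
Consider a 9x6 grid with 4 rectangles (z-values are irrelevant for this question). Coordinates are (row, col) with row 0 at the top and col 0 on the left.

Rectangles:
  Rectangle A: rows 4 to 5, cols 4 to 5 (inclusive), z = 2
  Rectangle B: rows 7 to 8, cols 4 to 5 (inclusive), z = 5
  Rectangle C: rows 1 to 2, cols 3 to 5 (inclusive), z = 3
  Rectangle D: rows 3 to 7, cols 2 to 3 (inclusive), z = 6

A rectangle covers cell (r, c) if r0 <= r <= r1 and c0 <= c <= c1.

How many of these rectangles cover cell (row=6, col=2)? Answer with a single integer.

Answer: 1

Derivation:
Check cell (6,2):
  A: rows 4-5 cols 4-5 -> outside (row miss)
  B: rows 7-8 cols 4-5 -> outside (row miss)
  C: rows 1-2 cols 3-5 -> outside (row miss)
  D: rows 3-7 cols 2-3 -> covers
Count covering = 1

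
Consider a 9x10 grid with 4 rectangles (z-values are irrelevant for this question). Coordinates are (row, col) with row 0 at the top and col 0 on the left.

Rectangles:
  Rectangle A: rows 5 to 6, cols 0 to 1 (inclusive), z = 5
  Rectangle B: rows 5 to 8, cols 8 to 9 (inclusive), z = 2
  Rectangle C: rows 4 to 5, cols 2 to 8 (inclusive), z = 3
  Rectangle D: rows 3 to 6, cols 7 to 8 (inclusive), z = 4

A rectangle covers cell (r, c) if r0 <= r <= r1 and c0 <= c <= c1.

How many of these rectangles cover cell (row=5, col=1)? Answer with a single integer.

Answer: 1

Derivation:
Check cell (5,1):
  A: rows 5-6 cols 0-1 -> covers
  B: rows 5-8 cols 8-9 -> outside (col miss)
  C: rows 4-5 cols 2-8 -> outside (col miss)
  D: rows 3-6 cols 7-8 -> outside (col miss)
Count covering = 1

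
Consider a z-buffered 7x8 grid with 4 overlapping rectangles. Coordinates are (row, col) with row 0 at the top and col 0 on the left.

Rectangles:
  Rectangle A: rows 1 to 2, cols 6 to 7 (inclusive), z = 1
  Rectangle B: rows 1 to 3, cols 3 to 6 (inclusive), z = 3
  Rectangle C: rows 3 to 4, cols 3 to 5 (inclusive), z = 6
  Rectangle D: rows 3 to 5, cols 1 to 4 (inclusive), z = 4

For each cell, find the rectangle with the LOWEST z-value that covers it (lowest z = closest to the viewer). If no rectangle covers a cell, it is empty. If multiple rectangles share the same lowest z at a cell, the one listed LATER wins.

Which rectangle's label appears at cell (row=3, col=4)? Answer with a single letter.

Check cell (3,4):
  A: rows 1-2 cols 6-7 -> outside (row miss)
  B: rows 1-3 cols 3-6 z=3 -> covers; best now B (z=3)
  C: rows 3-4 cols 3-5 z=6 -> covers; best now B (z=3)
  D: rows 3-5 cols 1-4 z=4 -> covers; best now B (z=3)
Winner: B at z=3

Answer: B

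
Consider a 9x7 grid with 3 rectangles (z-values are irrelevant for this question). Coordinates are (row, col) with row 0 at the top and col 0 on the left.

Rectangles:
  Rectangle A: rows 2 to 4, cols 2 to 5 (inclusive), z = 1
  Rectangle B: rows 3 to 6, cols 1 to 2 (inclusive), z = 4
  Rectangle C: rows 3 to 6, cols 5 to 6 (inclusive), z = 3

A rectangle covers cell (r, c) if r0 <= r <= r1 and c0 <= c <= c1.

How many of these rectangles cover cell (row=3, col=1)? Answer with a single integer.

Answer: 1

Derivation:
Check cell (3,1):
  A: rows 2-4 cols 2-5 -> outside (col miss)
  B: rows 3-6 cols 1-2 -> covers
  C: rows 3-6 cols 5-6 -> outside (col miss)
Count covering = 1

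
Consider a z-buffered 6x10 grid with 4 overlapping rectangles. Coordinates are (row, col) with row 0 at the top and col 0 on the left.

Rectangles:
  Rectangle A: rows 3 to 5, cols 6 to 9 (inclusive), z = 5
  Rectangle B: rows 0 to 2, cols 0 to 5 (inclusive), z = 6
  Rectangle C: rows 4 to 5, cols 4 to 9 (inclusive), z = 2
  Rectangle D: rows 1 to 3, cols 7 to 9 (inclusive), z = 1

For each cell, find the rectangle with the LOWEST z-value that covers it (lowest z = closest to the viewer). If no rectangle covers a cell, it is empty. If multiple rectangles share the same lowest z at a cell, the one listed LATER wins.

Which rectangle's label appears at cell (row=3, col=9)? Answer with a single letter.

Answer: D

Derivation:
Check cell (3,9):
  A: rows 3-5 cols 6-9 z=5 -> covers; best now A (z=5)
  B: rows 0-2 cols 0-5 -> outside (row miss)
  C: rows 4-5 cols 4-9 -> outside (row miss)
  D: rows 1-3 cols 7-9 z=1 -> covers; best now D (z=1)
Winner: D at z=1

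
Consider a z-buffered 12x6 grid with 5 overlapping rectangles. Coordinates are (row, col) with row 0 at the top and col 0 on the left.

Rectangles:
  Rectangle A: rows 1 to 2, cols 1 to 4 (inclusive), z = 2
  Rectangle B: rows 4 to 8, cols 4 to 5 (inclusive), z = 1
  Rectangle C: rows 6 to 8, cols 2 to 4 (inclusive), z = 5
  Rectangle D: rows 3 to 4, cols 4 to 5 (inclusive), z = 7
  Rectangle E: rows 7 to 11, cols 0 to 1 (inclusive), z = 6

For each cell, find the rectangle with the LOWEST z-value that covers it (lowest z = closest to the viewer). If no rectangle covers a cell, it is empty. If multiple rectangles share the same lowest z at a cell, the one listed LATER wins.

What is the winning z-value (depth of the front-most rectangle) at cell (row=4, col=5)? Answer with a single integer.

Check cell (4,5):
  A: rows 1-2 cols 1-4 -> outside (row miss)
  B: rows 4-8 cols 4-5 z=1 -> covers; best now B (z=1)
  C: rows 6-8 cols 2-4 -> outside (row miss)
  D: rows 3-4 cols 4-5 z=7 -> covers; best now B (z=1)
  E: rows 7-11 cols 0-1 -> outside (row miss)
Winner: B at z=1

Answer: 1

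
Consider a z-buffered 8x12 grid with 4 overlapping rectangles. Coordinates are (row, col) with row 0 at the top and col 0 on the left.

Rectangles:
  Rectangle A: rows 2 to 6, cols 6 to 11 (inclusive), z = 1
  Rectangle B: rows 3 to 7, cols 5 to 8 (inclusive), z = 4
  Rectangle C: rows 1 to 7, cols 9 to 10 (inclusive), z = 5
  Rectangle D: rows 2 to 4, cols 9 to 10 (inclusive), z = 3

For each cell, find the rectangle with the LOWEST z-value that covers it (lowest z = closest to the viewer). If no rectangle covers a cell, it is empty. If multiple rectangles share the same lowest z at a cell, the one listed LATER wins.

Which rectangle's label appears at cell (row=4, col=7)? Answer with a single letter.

Check cell (4,7):
  A: rows 2-6 cols 6-11 z=1 -> covers; best now A (z=1)
  B: rows 3-7 cols 5-8 z=4 -> covers; best now A (z=1)
  C: rows 1-7 cols 9-10 -> outside (col miss)
  D: rows 2-4 cols 9-10 -> outside (col miss)
Winner: A at z=1

Answer: A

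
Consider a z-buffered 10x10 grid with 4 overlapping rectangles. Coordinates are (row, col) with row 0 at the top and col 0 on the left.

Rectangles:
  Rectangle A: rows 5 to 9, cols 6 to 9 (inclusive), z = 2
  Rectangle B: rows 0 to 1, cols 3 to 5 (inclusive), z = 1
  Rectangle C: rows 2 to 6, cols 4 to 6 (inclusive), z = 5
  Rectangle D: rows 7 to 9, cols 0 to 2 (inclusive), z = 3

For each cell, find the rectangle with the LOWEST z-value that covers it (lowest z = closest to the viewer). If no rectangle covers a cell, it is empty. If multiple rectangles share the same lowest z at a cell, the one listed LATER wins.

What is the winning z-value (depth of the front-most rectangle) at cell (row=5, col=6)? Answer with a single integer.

Answer: 2

Derivation:
Check cell (5,6):
  A: rows 5-9 cols 6-9 z=2 -> covers; best now A (z=2)
  B: rows 0-1 cols 3-5 -> outside (row miss)
  C: rows 2-6 cols 4-6 z=5 -> covers; best now A (z=2)
  D: rows 7-9 cols 0-2 -> outside (row miss)
Winner: A at z=2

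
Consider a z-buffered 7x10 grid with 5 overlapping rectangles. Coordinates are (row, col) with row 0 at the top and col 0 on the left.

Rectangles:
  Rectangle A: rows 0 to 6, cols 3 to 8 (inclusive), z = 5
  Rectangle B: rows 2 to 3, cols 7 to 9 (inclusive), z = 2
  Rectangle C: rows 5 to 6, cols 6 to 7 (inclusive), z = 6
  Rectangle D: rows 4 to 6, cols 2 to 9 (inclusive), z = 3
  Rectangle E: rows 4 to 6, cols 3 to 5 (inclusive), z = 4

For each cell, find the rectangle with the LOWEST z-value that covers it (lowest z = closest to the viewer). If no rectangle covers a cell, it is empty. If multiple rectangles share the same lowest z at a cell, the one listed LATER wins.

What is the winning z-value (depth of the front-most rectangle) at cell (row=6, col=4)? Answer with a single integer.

Answer: 3

Derivation:
Check cell (6,4):
  A: rows 0-6 cols 3-8 z=5 -> covers; best now A (z=5)
  B: rows 2-3 cols 7-9 -> outside (row miss)
  C: rows 5-6 cols 6-7 -> outside (col miss)
  D: rows 4-6 cols 2-9 z=3 -> covers; best now D (z=3)
  E: rows 4-6 cols 3-5 z=4 -> covers; best now D (z=3)
Winner: D at z=3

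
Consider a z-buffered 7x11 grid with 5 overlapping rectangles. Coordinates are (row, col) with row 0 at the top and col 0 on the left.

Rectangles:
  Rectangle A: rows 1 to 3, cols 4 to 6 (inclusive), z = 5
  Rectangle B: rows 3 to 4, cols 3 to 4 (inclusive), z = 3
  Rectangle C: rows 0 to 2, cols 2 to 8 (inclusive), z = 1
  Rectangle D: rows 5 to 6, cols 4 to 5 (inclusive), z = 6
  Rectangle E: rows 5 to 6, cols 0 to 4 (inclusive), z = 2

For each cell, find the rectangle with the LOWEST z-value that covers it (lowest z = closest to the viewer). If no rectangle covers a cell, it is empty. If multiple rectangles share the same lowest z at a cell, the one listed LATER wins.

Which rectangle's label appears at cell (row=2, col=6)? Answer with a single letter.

Answer: C

Derivation:
Check cell (2,6):
  A: rows 1-3 cols 4-6 z=5 -> covers; best now A (z=5)
  B: rows 3-4 cols 3-4 -> outside (row miss)
  C: rows 0-2 cols 2-8 z=1 -> covers; best now C (z=1)
  D: rows 5-6 cols 4-5 -> outside (row miss)
  E: rows 5-6 cols 0-4 -> outside (row miss)
Winner: C at z=1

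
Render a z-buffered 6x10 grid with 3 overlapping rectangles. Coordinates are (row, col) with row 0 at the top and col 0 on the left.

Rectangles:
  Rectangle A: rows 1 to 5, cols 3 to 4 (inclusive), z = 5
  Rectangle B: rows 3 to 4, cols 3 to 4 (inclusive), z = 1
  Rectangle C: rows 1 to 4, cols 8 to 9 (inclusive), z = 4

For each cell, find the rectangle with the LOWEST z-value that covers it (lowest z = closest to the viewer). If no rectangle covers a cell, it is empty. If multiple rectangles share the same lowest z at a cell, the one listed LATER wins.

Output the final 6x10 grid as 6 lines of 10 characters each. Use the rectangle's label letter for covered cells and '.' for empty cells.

..........
...AA...CC
...AA...CC
...BB...CC
...BB...CC
...AA.....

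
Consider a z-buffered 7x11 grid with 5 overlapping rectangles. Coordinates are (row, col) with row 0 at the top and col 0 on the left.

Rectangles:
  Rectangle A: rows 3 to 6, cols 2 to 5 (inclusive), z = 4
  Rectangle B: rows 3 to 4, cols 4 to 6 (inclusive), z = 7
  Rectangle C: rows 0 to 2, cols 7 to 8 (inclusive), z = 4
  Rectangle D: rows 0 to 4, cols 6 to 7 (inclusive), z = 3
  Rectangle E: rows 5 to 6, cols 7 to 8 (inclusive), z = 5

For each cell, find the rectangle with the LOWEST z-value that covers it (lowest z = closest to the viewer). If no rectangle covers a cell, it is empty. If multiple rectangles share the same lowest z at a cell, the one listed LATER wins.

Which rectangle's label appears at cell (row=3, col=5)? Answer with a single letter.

Answer: A

Derivation:
Check cell (3,5):
  A: rows 3-6 cols 2-5 z=4 -> covers; best now A (z=4)
  B: rows 3-4 cols 4-6 z=7 -> covers; best now A (z=4)
  C: rows 0-2 cols 7-8 -> outside (row miss)
  D: rows 0-4 cols 6-7 -> outside (col miss)
  E: rows 5-6 cols 7-8 -> outside (row miss)
Winner: A at z=4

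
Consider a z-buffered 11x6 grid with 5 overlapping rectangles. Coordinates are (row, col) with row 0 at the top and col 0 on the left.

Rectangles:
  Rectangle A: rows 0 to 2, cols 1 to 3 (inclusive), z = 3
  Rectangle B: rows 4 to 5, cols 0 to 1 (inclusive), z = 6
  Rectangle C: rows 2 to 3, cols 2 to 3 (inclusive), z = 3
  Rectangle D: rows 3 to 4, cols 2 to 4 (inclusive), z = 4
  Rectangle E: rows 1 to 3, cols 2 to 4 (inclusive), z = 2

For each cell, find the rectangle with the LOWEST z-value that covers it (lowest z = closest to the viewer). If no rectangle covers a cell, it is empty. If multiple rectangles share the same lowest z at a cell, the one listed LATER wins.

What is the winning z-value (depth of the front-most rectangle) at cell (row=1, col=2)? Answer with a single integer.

Answer: 2

Derivation:
Check cell (1,2):
  A: rows 0-2 cols 1-3 z=3 -> covers; best now A (z=3)
  B: rows 4-5 cols 0-1 -> outside (row miss)
  C: rows 2-3 cols 2-3 -> outside (row miss)
  D: rows 3-4 cols 2-4 -> outside (row miss)
  E: rows 1-3 cols 2-4 z=2 -> covers; best now E (z=2)
Winner: E at z=2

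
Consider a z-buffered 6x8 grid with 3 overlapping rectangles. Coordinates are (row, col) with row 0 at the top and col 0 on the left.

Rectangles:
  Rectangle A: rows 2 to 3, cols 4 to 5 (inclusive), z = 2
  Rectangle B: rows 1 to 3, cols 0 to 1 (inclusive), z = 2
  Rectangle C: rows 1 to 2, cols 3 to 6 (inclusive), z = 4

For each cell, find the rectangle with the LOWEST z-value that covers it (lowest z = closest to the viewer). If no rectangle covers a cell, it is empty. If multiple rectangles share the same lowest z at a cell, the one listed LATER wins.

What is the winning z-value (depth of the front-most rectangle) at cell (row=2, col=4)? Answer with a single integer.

Check cell (2,4):
  A: rows 2-3 cols 4-5 z=2 -> covers; best now A (z=2)
  B: rows 1-3 cols 0-1 -> outside (col miss)
  C: rows 1-2 cols 3-6 z=4 -> covers; best now A (z=2)
Winner: A at z=2

Answer: 2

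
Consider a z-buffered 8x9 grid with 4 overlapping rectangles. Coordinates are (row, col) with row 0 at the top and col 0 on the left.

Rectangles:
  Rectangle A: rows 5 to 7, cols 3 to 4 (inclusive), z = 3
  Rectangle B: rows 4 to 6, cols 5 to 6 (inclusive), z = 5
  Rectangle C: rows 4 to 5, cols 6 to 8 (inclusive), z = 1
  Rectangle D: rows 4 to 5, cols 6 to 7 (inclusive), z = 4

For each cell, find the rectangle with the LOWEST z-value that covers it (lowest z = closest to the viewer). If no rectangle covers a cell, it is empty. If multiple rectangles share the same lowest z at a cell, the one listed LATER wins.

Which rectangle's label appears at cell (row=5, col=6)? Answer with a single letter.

Check cell (5,6):
  A: rows 5-7 cols 3-4 -> outside (col miss)
  B: rows 4-6 cols 5-6 z=5 -> covers; best now B (z=5)
  C: rows 4-5 cols 6-8 z=1 -> covers; best now C (z=1)
  D: rows 4-5 cols 6-7 z=4 -> covers; best now C (z=1)
Winner: C at z=1

Answer: C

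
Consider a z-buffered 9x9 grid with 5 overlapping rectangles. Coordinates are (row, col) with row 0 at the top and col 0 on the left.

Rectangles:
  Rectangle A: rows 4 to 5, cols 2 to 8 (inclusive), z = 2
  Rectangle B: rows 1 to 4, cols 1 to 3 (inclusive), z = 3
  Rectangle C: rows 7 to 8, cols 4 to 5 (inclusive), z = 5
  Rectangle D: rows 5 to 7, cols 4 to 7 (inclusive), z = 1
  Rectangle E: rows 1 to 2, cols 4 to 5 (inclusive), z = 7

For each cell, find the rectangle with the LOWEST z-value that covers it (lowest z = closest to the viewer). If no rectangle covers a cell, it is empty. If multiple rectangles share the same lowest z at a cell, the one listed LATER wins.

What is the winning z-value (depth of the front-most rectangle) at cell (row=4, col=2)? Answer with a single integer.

Check cell (4,2):
  A: rows 4-5 cols 2-8 z=2 -> covers; best now A (z=2)
  B: rows 1-4 cols 1-3 z=3 -> covers; best now A (z=2)
  C: rows 7-8 cols 4-5 -> outside (row miss)
  D: rows 5-7 cols 4-7 -> outside (row miss)
  E: rows 1-2 cols 4-5 -> outside (row miss)
Winner: A at z=2

Answer: 2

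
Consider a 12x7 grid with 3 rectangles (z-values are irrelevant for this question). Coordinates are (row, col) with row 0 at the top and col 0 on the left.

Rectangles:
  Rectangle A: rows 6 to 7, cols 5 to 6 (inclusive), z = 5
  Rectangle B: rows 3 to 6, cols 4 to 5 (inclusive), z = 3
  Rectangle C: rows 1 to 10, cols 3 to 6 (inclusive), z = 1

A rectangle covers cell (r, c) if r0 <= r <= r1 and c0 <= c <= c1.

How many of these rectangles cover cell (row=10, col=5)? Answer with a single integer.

Answer: 1

Derivation:
Check cell (10,5):
  A: rows 6-7 cols 5-6 -> outside (row miss)
  B: rows 3-6 cols 4-5 -> outside (row miss)
  C: rows 1-10 cols 3-6 -> covers
Count covering = 1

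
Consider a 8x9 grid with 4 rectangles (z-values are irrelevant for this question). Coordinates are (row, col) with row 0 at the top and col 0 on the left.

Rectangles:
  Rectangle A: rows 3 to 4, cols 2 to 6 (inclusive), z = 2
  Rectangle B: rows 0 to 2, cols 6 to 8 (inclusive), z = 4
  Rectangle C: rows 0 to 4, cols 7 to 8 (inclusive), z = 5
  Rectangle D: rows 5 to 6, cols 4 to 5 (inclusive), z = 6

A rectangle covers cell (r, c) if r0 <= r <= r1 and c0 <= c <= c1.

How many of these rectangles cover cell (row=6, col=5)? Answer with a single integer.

Answer: 1

Derivation:
Check cell (6,5):
  A: rows 3-4 cols 2-6 -> outside (row miss)
  B: rows 0-2 cols 6-8 -> outside (row miss)
  C: rows 0-4 cols 7-8 -> outside (row miss)
  D: rows 5-6 cols 4-5 -> covers
Count covering = 1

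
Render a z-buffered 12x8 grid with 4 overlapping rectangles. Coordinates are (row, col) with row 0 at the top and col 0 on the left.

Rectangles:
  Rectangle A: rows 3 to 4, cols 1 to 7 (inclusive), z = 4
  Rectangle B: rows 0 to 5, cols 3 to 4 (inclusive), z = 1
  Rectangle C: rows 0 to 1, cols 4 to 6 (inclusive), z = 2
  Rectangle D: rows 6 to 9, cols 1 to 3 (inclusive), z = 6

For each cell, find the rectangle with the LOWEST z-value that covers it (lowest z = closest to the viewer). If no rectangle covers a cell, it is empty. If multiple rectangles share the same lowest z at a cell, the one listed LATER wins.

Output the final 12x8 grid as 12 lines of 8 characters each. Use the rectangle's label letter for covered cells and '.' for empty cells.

...BBCC.
...BBCC.
...BB...
.AABBAAA
.AABBAAA
...BB...
.DDD....
.DDD....
.DDD....
.DDD....
........
........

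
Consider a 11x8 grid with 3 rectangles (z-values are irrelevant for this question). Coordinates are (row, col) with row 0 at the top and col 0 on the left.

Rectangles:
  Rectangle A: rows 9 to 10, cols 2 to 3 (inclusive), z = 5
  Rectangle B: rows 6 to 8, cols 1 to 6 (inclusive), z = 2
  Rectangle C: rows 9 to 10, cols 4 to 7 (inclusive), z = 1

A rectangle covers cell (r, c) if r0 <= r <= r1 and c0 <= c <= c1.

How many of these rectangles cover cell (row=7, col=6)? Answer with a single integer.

Check cell (7,6):
  A: rows 9-10 cols 2-3 -> outside (row miss)
  B: rows 6-8 cols 1-6 -> covers
  C: rows 9-10 cols 4-7 -> outside (row miss)
Count covering = 1

Answer: 1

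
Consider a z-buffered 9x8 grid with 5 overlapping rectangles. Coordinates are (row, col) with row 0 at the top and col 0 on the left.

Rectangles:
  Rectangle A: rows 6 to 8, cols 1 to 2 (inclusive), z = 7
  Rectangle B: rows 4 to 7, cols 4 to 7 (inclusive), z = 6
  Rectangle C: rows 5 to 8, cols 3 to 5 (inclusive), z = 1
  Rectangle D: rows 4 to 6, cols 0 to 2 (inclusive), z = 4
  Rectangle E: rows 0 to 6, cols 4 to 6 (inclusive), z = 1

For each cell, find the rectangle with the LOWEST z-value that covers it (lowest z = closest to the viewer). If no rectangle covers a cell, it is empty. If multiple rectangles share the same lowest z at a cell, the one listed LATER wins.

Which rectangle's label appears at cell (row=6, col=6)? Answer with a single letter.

Check cell (6,6):
  A: rows 6-8 cols 1-2 -> outside (col miss)
  B: rows 4-7 cols 4-7 z=6 -> covers; best now B (z=6)
  C: rows 5-8 cols 3-5 -> outside (col miss)
  D: rows 4-6 cols 0-2 -> outside (col miss)
  E: rows 0-6 cols 4-6 z=1 -> covers; best now E (z=1)
Winner: E at z=1

Answer: E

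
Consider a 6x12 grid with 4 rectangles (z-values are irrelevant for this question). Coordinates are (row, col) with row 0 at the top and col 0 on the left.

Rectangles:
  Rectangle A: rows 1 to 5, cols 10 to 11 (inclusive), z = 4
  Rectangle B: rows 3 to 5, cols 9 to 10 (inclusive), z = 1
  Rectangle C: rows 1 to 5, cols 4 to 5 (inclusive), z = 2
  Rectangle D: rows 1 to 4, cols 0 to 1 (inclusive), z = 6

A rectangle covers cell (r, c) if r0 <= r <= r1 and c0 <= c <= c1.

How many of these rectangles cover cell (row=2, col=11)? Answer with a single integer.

Check cell (2,11):
  A: rows 1-5 cols 10-11 -> covers
  B: rows 3-5 cols 9-10 -> outside (row miss)
  C: rows 1-5 cols 4-5 -> outside (col miss)
  D: rows 1-4 cols 0-1 -> outside (col miss)
Count covering = 1

Answer: 1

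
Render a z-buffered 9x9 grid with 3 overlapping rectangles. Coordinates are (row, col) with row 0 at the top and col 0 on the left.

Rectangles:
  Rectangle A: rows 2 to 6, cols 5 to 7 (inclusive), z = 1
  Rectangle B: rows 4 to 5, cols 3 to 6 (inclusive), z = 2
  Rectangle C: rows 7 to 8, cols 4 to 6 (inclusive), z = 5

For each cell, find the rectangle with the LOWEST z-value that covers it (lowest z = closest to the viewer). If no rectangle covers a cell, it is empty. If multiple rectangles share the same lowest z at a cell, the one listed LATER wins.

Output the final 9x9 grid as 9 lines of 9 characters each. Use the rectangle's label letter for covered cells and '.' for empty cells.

.........
.........
.....AAA.
.....AAA.
...BBAAA.
...BBAAA.
.....AAA.
....CCC..
....CCC..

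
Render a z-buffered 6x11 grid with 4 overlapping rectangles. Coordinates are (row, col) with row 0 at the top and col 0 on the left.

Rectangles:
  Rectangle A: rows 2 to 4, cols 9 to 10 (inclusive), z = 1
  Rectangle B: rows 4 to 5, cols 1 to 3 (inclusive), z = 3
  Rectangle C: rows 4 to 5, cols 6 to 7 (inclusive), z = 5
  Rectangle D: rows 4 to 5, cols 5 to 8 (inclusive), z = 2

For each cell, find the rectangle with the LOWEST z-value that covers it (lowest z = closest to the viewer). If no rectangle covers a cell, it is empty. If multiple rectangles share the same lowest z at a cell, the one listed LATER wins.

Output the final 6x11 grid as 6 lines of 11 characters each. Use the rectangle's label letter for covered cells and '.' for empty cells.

...........
...........
.........AA
.........AA
.BBB.DDDDAA
.BBB.DDDD..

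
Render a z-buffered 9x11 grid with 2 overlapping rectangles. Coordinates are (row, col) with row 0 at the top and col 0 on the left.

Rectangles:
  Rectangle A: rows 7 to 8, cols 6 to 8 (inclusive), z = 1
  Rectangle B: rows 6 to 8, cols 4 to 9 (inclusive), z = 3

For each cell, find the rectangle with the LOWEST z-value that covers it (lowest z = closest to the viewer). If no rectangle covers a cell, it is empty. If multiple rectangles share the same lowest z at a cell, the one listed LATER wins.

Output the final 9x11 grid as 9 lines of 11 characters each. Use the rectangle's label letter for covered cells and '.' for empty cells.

...........
...........
...........
...........
...........
...........
....BBBBBB.
....BBAAAB.
....BBAAAB.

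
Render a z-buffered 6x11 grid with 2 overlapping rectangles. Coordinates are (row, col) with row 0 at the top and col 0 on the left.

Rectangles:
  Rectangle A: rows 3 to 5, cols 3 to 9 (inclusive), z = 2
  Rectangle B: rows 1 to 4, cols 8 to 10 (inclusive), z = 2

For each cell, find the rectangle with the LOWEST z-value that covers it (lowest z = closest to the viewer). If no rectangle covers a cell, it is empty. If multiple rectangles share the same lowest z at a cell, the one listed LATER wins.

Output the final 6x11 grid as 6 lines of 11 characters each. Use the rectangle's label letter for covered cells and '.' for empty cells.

...........
........BBB
........BBB
...AAAAABBB
...AAAAABBB
...AAAAAAA.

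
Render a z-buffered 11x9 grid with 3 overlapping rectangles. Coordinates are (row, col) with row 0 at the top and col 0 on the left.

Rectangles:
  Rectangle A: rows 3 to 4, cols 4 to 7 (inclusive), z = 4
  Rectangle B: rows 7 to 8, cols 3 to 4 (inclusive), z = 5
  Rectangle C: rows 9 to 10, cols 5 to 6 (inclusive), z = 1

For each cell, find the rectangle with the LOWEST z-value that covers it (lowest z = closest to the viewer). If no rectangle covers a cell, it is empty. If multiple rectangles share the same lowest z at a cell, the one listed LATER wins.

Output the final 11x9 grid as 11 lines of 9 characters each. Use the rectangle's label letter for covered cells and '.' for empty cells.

.........
.........
.........
....AAAA.
....AAAA.
.........
.........
...BB....
...BB....
.....CC..
.....CC..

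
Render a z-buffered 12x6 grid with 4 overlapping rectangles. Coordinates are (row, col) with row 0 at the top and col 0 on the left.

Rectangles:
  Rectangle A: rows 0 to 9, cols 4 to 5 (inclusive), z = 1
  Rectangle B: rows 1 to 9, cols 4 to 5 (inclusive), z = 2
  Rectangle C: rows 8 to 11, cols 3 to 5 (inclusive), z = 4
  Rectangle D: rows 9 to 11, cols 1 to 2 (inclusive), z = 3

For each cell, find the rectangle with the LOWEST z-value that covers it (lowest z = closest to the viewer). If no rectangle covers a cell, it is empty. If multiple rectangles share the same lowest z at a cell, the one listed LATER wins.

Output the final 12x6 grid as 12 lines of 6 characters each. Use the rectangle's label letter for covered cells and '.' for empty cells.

....AA
....AA
....AA
....AA
....AA
....AA
....AA
....AA
...CAA
.DDCAA
.DDCCC
.DDCCC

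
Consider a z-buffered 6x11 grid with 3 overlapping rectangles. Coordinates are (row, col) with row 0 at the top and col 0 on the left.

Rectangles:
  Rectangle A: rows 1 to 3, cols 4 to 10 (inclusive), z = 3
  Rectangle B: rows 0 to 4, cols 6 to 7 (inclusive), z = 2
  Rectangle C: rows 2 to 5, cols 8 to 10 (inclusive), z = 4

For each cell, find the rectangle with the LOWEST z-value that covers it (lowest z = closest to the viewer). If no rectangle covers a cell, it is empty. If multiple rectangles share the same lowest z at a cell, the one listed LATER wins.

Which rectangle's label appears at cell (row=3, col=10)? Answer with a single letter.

Check cell (3,10):
  A: rows 1-3 cols 4-10 z=3 -> covers; best now A (z=3)
  B: rows 0-4 cols 6-7 -> outside (col miss)
  C: rows 2-5 cols 8-10 z=4 -> covers; best now A (z=3)
Winner: A at z=3

Answer: A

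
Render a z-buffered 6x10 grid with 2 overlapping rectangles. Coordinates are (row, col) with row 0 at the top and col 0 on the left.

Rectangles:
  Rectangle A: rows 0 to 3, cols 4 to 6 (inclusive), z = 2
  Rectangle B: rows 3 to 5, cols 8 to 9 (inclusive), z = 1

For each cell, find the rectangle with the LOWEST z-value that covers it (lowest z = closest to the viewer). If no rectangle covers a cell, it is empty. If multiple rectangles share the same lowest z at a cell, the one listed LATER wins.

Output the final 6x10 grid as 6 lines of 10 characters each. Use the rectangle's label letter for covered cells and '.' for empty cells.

....AAA...
....AAA...
....AAA...
....AAA.BB
........BB
........BB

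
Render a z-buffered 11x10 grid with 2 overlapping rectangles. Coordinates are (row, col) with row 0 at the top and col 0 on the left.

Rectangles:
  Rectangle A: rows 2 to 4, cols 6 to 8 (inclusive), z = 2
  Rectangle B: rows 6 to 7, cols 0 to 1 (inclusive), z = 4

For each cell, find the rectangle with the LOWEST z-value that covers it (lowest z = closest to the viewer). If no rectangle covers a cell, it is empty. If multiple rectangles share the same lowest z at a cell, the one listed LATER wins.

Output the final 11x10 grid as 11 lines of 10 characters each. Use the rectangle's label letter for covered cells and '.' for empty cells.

..........
..........
......AAA.
......AAA.
......AAA.
..........
BB........
BB........
..........
..........
..........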